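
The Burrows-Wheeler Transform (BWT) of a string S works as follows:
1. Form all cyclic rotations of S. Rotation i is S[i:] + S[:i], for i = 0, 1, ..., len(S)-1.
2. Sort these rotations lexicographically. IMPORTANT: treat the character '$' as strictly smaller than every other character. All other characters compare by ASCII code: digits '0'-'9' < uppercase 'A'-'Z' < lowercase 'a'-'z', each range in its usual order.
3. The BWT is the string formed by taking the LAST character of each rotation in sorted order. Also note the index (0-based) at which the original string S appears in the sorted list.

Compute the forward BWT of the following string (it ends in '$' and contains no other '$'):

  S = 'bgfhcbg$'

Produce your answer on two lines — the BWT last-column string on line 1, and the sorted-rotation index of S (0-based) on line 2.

All 8 rotations (rotation i = S[i:]+S[:i]):
  rot[0] = bgfhcbg$
  rot[1] = gfhcbg$b
  rot[2] = fhcbg$bg
  rot[3] = hcbg$bgf
  rot[4] = cbg$bgfh
  rot[5] = bg$bgfhc
  rot[6] = g$bgfhcb
  rot[7] = $bgfhcbg
Sorted (with $ < everything):
  sorted[0] = $bgfhcbg  (last char: 'g')
  sorted[1] = bg$bgfhc  (last char: 'c')
  sorted[2] = bgfhcbg$  (last char: '$')
  sorted[3] = cbg$bgfh  (last char: 'h')
  sorted[4] = fhcbg$bg  (last char: 'g')
  sorted[5] = g$bgfhcb  (last char: 'b')
  sorted[6] = gfhcbg$b  (last char: 'b')
  sorted[7] = hcbg$bgf  (last char: 'f')
Last column: gc$hgbbf
Original string S is at sorted index 2

Answer: gc$hgbbf
2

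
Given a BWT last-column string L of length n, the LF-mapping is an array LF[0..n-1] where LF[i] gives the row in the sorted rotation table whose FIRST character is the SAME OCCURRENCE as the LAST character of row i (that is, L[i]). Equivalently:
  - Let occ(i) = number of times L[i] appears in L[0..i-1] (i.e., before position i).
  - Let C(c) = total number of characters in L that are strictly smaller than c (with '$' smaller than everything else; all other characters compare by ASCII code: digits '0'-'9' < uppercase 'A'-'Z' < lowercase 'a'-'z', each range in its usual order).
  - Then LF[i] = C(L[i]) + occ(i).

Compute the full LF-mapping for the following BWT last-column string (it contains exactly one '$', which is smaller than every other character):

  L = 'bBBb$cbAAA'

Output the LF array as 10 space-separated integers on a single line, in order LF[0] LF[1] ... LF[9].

Char counts: '$':1, 'A':3, 'B':2, 'b':3, 'c':1
C (first-col start): C('$')=0, C('A')=1, C('B')=4, C('b')=6, C('c')=9
L[0]='b': occ=0, LF[0]=C('b')+0=6+0=6
L[1]='B': occ=0, LF[1]=C('B')+0=4+0=4
L[2]='B': occ=1, LF[2]=C('B')+1=4+1=5
L[3]='b': occ=1, LF[3]=C('b')+1=6+1=7
L[4]='$': occ=0, LF[4]=C('$')+0=0+0=0
L[5]='c': occ=0, LF[5]=C('c')+0=9+0=9
L[6]='b': occ=2, LF[6]=C('b')+2=6+2=8
L[7]='A': occ=0, LF[7]=C('A')+0=1+0=1
L[8]='A': occ=1, LF[8]=C('A')+1=1+1=2
L[9]='A': occ=2, LF[9]=C('A')+2=1+2=3

Answer: 6 4 5 7 0 9 8 1 2 3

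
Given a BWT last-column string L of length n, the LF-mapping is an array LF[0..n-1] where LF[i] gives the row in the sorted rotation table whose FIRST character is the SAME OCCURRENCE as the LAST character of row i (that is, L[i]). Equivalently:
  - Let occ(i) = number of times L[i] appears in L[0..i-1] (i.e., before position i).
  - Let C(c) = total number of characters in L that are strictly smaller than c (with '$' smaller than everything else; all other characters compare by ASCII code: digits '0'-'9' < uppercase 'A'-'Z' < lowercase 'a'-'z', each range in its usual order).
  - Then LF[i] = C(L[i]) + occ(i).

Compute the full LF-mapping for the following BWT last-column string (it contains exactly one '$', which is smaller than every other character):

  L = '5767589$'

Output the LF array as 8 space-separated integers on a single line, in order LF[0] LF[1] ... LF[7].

Answer: 1 4 3 5 2 6 7 0

Derivation:
Char counts: '$':1, '5':2, '6':1, '7':2, '8':1, '9':1
C (first-col start): C('$')=0, C('5')=1, C('6')=3, C('7')=4, C('8')=6, C('9')=7
L[0]='5': occ=0, LF[0]=C('5')+0=1+0=1
L[1]='7': occ=0, LF[1]=C('7')+0=4+0=4
L[2]='6': occ=0, LF[2]=C('6')+0=3+0=3
L[3]='7': occ=1, LF[3]=C('7')+1=4+1=5
L[4]='5': occ=1, LF[4]=C('5')+1=1+1=2
L[5]='8': occ=0, LF[5]=C('8')+0=6+0=6
L[6]='9': occ=0, LF[6]=C('9')+0=7+0=7
L[7]='$': occ=0, LF[7]=C('$')+0=0+0=0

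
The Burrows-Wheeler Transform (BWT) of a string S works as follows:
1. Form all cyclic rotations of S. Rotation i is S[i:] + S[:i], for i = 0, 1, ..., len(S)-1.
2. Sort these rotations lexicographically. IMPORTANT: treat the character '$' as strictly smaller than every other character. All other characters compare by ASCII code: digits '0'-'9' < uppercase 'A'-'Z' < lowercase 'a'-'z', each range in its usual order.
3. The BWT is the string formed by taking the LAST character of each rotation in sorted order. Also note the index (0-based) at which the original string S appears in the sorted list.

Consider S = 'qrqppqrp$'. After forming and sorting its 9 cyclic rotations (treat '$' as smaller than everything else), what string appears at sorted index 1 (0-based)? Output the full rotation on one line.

Answer: p$qrqppqr

Derivation:
All 9 rotations (rotation i = S[i:]+S[:i]):
  rot[0] = qrqppqrp$
  rot[1] = rqppqrp$q
  rot[2] = qppqrp$qr
  rot[3] = ppqrp$qrq
  rot[4] = pqrp$qrqp
  rot[5] = qrp$qrqpp
  rot[6] = rp$qrqppq
  rot[7] = p$qrqppqr
  rot[8] = $qrqppqrp
Sorted (with $ < everything):
  sorted[0] = $qrqppqrp
  sorted[1] = p$qrqppqr
  sorted[2] = ppqrp$qrq
  sorted[3] = pqrp$qrqp
  sorted[4] = qppqrp$qr
  sorted[5] = qrp$qrqpp
  sorted[6] = qrqppqrp$
  sorted[7] = rp$qrqppq
  sorted[8] = rqppqrp$q
sorted[1] = p$qrqppqr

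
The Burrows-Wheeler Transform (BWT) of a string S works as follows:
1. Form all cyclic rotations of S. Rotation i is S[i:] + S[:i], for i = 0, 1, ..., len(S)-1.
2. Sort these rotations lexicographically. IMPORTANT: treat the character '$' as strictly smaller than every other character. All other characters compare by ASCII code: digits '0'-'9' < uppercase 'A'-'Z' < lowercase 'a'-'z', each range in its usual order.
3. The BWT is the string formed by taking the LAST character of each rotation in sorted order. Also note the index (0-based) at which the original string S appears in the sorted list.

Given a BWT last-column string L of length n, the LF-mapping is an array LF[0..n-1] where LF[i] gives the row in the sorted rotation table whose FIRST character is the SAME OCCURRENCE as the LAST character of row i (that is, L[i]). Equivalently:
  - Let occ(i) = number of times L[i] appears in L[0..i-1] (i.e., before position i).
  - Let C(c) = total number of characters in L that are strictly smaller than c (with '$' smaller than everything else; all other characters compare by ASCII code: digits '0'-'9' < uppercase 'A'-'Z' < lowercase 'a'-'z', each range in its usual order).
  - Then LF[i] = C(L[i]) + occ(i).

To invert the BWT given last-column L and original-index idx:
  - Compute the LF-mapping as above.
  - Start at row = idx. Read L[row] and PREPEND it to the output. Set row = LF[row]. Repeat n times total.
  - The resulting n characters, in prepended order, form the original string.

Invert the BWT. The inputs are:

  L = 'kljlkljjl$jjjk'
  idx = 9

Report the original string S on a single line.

Answer: klkjljjjljljk$

Derivation:
LF mapping: 7 10 1 11 8 12 2 3 13 0 4 5 6 9
Walk LF starting at row 9, prepending L[row]:
  step 1: row=9, L[9]='$', prepend. Next row=LF[9]=0
  step 2: row=0, L[0]='k', prepend. Next row=LF[0]=7
  step 3: row=7, L[7]='j', prepend. Next row=LF[7]=3
  step 4: row=3, L[3]='l', prepend. Next row=LF[3]=11
  step 5: row=11, L[11]='j', prepend. Next row=LF[11]=5
  step 6: row=5, L[5]='l', prepend. Next row=LF[5]=12
  step 7: row=12, L[12]='j', prepend. Next row=LF[12]=6
  step 8: row=6, L[6]='j', prepend. Next row=LF[6]=2
  step 9: row=2, L[2]='j', prepend. Next row=LF[2]=1
  step 10: row=1, L[1]='l', prepend. Next row=LF[1]=10
  step 11: row=10, L[10]='j', prepend. Next row=LF[10]=4
  step 12: row=4, L[4]='k', prepend. Next row=LF[4]=8
  step 13: row=8, L[8]='l', prepend. Next row=LF[8]=13
  step 14: row=13, L[13]='k', prepend. Next row=LF[13]=9
Reversed output: klkjljjjljljk$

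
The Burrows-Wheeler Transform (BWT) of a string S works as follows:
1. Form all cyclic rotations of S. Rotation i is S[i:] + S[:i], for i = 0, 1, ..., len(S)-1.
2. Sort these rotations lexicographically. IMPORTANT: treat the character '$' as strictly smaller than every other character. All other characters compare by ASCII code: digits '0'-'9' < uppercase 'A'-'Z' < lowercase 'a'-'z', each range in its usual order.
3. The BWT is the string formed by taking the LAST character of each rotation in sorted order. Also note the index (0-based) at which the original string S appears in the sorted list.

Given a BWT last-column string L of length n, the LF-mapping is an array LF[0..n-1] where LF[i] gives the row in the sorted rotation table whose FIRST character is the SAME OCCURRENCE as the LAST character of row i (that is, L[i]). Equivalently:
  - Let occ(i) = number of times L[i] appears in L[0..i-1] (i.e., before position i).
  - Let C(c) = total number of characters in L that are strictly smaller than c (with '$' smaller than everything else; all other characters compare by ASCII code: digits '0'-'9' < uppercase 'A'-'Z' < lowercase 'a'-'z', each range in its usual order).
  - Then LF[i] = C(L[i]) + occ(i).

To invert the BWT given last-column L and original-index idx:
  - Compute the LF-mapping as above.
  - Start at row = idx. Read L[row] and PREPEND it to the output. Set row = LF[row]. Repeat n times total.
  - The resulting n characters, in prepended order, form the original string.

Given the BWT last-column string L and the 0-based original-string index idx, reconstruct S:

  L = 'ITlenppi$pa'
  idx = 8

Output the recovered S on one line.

LF mapping: 1 2 6 4 7 8 9 5 0 10 3
Walk LF starting at row 8, prepending L[row]:
  step 1: row=8, L[8]='$', prepend. Next row=LF[8]=0
  step 2: row=0, L[0]='I', prepend. Next row=LF[0]=1
  step 3: row=1, L[1]='T', prepend. Next row=LF[1]=2
  step 4: row=2, L[2]='l', prepend. Next row=LF[2]=6
  step 5: row=6, L[6]='p', prepend. Next row=LF[6]=9
  step 6: row=9, L[9]='p', prepend. Next row=LF[9]=10
  step 7: row=10, L[10]='a', prepend. Next row=LF[10]=3
  step 8: row=3, L[3]='e', prepend. Next row=LF[3]=4
  step 9: row=4, L[4]='n', prepend. Next row=LF[4]=7
  step 10: row=7, L[7]='i', prepend. Next row=LF[7]=5
  step 11: row=5, L[5]='p', prepend. Next row=LF[5]=8
Reversed output: pineapplTI$

Answer: pineapplTI$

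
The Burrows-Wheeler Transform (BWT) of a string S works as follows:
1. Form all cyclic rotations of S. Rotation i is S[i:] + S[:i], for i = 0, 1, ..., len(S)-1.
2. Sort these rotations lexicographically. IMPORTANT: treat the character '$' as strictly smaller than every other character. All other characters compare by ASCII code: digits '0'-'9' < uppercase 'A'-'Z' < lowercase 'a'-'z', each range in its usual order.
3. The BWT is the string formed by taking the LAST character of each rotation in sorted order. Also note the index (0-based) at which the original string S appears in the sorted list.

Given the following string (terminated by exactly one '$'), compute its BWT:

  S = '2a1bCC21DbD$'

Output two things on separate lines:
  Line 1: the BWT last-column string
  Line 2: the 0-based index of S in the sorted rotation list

Answer: D2aC$Cbb121D
4

Derivation:
All 12 rotations (rotation i = S[i:]+S[:i]):
  rot[0] = 2a1bCC21DbD$
  rot[1] = a1bCC21DbD$2
  rot[2] = 1bCC21DbD$2a
  rot[3] = bCC21DbD$2a1
  rot[4] = CC21DbD$2a1b
  rot[5] = C21DbD$2a1bC
  rot[6] = 21DbD$2a1bCC
  rot[7] = 1DbD$2a1bCC2
  rot[8] = DbD$2a1bCC21
  rot[9] = bD$2a1bCC21D
  rot[10] = D$2a1bCC21Db
  rot[11] = $2a1bCC21DbD
Sorted (with $ < everything):
  sorted[0] = $2a1bCC21DbD  (last char: 'D')
  sorted[1] = 1DbD$2a1bCC2  (last char: '2')
  sorted[2] = 1bCC21DbD$2a  (last char: 'a')
  sorted[3] = 21DbD$2a1bCC  (last char: 'C')
  sorted[4] = 2a1bCC21DbD$  (last char: '$')
  sorted[5] = C21DbD$2a1bC  (last char: 'C')
  sorted[6] = CC21DbD$2a1b  (last char: 'b')
  sorted[7] = D$2a1bCC21Db  (last char: 'b')
  sorted[8] = DbD$2a1bCC21  (last char: '1')
  sorted[9] = a1bCC21DbD$2  (last char: '2')
  sorted[10] = bCC21DbD$2a1  (last char: '1')
  sorted[11] = bD$2a1bCC21D  (last char: 'D')
Last column: D2aC$Cbb121D
Original string S is at sorted index 4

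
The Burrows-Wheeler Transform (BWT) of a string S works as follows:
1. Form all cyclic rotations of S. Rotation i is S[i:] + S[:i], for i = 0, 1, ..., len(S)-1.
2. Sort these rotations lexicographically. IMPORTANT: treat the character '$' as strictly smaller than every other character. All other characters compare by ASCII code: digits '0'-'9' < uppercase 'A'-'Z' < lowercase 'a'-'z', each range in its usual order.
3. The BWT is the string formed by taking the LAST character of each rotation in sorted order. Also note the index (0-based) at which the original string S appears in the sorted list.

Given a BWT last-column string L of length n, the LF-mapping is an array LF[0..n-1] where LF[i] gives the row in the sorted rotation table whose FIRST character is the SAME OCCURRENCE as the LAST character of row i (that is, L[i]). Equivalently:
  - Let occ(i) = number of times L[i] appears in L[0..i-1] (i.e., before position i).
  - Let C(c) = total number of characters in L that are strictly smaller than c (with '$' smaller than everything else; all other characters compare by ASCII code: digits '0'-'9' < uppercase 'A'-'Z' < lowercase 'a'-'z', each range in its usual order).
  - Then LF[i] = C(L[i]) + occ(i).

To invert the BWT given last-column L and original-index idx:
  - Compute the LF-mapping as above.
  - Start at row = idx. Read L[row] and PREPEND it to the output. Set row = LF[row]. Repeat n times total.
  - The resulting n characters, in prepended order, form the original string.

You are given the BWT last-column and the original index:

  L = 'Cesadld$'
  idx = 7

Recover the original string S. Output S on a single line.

LF mapping: 1 5 7 2 3 6 4 0
Walk LF starting at row 7, prepending L[row]:
  step 1: row=7, L[7]='$', prepend. Next row=LF[7]=0
  step 2: row=0, L[0]='C', prepend. Next row=LF[0]=1
  step 3: row=1, L[1]='e', prepend. Next row=LF[1]=5
  step 4: row=5, L[5]='l', prepend. Next row=LF[5]=6
  step 5: row=6, L[6]='d', prepend. Next row=LF[6]=4
  step 6: row=4, L[4]='d', prepend. Next row=LF[4]=3
  step 7: row=3, L[3]='a', prepend. Next row=LF[3]=2
  step 8: row=2, L[2]='s', prepend. Next row=LF[2]=7
Reversed output: saddleC$

Answer: saddleC$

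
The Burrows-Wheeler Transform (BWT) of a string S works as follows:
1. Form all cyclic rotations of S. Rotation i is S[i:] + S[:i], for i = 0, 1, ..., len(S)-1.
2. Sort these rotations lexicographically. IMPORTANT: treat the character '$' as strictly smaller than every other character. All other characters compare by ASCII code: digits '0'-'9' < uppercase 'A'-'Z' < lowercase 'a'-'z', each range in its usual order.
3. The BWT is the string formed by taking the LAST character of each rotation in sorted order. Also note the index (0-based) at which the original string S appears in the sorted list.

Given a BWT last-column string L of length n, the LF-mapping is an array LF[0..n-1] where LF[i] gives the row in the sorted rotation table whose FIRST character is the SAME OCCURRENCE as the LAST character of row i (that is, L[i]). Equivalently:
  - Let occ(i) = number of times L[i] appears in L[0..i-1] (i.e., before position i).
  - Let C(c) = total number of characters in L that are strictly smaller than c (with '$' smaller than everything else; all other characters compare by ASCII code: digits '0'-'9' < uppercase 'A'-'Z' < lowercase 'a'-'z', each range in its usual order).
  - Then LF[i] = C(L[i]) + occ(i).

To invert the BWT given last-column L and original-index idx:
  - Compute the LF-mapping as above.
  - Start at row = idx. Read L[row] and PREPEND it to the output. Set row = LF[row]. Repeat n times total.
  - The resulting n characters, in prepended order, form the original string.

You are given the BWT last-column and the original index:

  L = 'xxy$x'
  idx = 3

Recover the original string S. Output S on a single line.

Answer: xyxx$

Derivation:
LF mapping: 1 2 4 0 3
Walk LF starting at row 3, prepending L[row]:
  step 1: row=3, L[3]='$', prepend. Next row=LF[3]=0
  step 2: row=0, L[0]='x', prepend. Next row=LF[0]=1
  step 3: row=1, L[1]='x', prepend. Next row=LF[1]=2
  step 4: row=2, L[2]='y', prepend. Next row=LF[2]=4
  step 5: row=4, L[4]='x', prepend. Next row=LF[4]=3
Reversed output: xyxx$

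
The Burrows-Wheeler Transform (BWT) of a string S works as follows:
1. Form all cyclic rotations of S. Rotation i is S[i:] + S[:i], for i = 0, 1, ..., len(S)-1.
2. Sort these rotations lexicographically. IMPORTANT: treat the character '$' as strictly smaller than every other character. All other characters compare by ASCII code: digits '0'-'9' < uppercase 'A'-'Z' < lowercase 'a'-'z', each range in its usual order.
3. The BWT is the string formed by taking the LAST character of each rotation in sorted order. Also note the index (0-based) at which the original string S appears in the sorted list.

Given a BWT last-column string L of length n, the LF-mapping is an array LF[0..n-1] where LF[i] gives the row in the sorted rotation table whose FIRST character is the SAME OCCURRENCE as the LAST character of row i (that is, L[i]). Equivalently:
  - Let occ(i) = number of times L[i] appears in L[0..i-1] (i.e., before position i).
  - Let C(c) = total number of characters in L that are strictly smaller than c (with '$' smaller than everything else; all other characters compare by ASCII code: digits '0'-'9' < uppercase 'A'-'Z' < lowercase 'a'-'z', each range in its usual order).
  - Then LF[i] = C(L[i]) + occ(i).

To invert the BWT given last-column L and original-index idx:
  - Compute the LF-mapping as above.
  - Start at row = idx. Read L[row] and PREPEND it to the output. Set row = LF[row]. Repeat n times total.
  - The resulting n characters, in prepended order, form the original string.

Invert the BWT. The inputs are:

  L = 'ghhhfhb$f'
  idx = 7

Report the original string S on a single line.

Answer: hfhhbhfg$

Derivation:
LF mapping: 4 5 6 7 2 8 1 0 3
Walk LF starting at row 7, prepending L[row]:
  step 1: row=7, L[7]='$', prepend. Next row=LF[7]=0
  step 2: row=0, L[0]='g', prepend. Next row=LF[0]=4
  step 3: row=4, L[4]='f', prepend. Next row=LF[4]=2
  step 4: row=2, L[2]='h', prepend. Next row=LF[2]=6
  step 5: row=6, L[6]='b', prepend. Next row=LF[6]=1
  step 6: row=1, L[1]='h', prepend. Next row=LF[1]=5
  step 7: row=5, L[5]='h', prepend. Next row=LF[5]=8
  step 8: row=8, L[8]='f', prepend. Next row=LF[8]=3
  step 9: row=3, L[3]='h', prepend. Next row=LF[3]=7
Reversed output: hfhhbhfg$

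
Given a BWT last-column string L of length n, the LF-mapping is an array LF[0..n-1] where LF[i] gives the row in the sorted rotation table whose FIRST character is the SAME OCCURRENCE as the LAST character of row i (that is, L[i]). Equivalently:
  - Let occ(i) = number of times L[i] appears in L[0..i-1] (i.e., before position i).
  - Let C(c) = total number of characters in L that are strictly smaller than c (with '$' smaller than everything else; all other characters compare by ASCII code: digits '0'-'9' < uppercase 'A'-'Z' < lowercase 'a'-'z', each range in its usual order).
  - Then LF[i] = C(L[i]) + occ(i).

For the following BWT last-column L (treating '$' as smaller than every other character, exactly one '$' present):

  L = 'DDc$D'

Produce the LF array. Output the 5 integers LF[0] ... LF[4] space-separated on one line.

Answer: 1 2 4 0 3

Derivation:
Char counts: '$':1, 'D':3, 'c':1
C (first-col start): C('$')=0, C('D')=1, C('c')=4
L[0]='D': occ=0, LF[0]=C('D')+0=1+0=1
L[1]='D': occ=1, LF[1]=C('D')+1=1+1=2
L[2]='c': occ=0, LF[2]=C('c')+0=4+0=4
L[3]='$': occ=0, LF[3]=C('$')+0=0+0=0
L[4]='D': occ=2, LF[4]=C('D')+2=1+2=3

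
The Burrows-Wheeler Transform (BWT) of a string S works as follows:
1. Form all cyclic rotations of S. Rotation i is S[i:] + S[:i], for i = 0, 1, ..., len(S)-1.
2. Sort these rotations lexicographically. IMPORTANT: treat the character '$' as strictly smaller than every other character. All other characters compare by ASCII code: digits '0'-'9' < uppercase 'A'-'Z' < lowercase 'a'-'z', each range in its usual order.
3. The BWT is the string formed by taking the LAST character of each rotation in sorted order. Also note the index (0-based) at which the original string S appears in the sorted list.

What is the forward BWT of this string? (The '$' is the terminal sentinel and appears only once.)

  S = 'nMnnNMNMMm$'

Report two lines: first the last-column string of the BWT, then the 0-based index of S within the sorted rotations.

Answer: mNNMnMnM$nM
8

Derivation:
All 11 rotations (rotation i = S[i:]+S[:i]):
  rot[0] = nMnnNMNMMm$
  rot[1] = MnnNMNMMm$n
  rot[2] = nnNMNMMm$nM
  rot[3] = nNMNMMm$nMn
  rot[4] = NMNMMm$nMnn
  rot[5] = MNMMm$nMnnN
  rot[6] = NMMm$nMnnNM
  rot[7] = MMm$nMnnNMN
  rot[8] = Mm$nMnnNMNM
  rot[9] = m$nMnnNMNMM
  rot[10] = $nMnnNMNMMm
Sorted (with $ < everything):
  sorted[0] = $nMnnNMNMMm  (last char: 'm')
  sorted[1] = MMm$nMnnNMN  (last char: 'N')
  sorted[2] = MNMMm$nMnnN  (last char: 'N')
  sorted[3] = Mm$nMnnNMNM  (last char: 'M')
  sorted[4] = MnnNMNMMm$n  (last char: 'n')
  sorted[5] = NMMm$nMnnNM  (last char: 'M')
  sorted[6] = NMNMMm$nMnn  (last char: 'n')
  sorted[7] = m$nMnnNMNMM  (last char: 'M')
  sorted[8] = nMnnNMNMMm$  (last char: '$')
  sorted[9] = nNMNMMm$nMn  (last char: 'n')
  sorted[10] = nnNMNMMm$nM  (last char: 'M')
Last column: mNNMnMnM$nM
Original string S is at sorted index 8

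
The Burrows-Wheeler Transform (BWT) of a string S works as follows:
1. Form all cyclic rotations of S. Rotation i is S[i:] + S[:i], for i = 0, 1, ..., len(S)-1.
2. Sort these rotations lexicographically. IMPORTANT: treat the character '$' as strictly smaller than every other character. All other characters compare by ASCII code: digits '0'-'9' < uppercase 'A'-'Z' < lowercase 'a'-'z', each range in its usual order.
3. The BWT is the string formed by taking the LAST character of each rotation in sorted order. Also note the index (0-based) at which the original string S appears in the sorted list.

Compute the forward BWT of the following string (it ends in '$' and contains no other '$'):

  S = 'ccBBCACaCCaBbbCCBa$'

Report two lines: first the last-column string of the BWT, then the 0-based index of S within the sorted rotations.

Answer: aCcBCaBCbaCABCCbBc$
18

Derivation:
All 19 rotations (rotation i = S[i:]+S[:i]):
  rot[0] = ccBBCACaCCaBbbCCBa$
  rot[1] = cBBCACaCCaBbbCCBa$c
  rot[2] = BBCACaCCaBbbCCBa$cc
  rot[3] = BCACaCCaBbbCCBa$ccB
  rot[4] = CACaCCaBbbCCBa$ccBB
  rot[5] = ACaCCaBbbCCBa$ccBBC
  rot[6] = CaCCaBbbCCBa$ccBBCA
  rot[7] = aCCaBbbCCBa$ccBBCAC
  rot[8] = CCaBbbCCBa$ccBBCACa
  rot[9] = CaBbbCCBa$ccBBCACaC
  rot[10] = aBbbCCBa$ccBBCACaCC
  rot[11] = BbbCCBa$ccBBCACaCCa
  rot[12] = bbCCBa$ccBBCACaCCaB
  rot[13] = bCCBa$ccBBCACaCCaBb
  rot[14] = CCBa$ccBBCACaCCaBbb
  rot[15] = CBa$ccBBCACaCCaBbbC
  rot[16] = Ba$ccBBCACaCCaBbbCC
  rot[17] = a$ccBBCACaCCaBbbCCB
  rot[18] = $ccBBCACaCCaBbbCCBa
Sorted (with $ < everything):
  sorted[0] = $ccBBCACaCCaBbbCCBa  (last char: 'a')
  sorted[1] = ACaCCaBbbCCBa$ccBBC  (last char: 'C')
  sorted[2] = BBCACaCCaBbbCCBa$cc  (last char: 'c')
  sorted[3] = BCACaCCaBbbCCBa$ccB  (last char: 'B')
  sorted[4] = Ba$ccBBCACaCCaBbbCC  (last char: 'C')
  sorted[5] = BbbCCBa$ccBBCACaCCa  (last char: 'a')
  sorted[6] = CACaCCaBbbCCBa$ccBB  (last char: 'B')
  sorted[7] = CBa$ccBBCACaCCaBbbC  (last char: 'C')
  sorted[8] = CCBa$ccBBCACaCCaBbb  (last char: 'b')
  sorted[9] = CCaBbbCCBa$ccBBCACa  (last char: 'a')
  sorted[10] = CaBbbCCBa$ccBBCACaC  (last char: 'C')
  sorted[11] = CaCCaBbbCCBa$ccBBCA  (last char: 'A')
  sorted[12] = a$ccBBCACaCCaBbbCCB  (last char: 'B')
  sorted[13] = aBbbCCBa$ccBBCACaCC  (last char: 'C')
  sorted[14] = aCCaBbbCCBa$ccBBCAC  (last char: 'C')
  sorted[15] = bCCBa$ccBBCACaCCaBb  (last char: 'b')
  sorted[16] = bbCCBa$ccBBCACaCCaB  (last char: 'B')
  sorted[17] = cBBCACaCCaBbbCCBa$c  (last char: 'c')
  sorted[18] = ccBBCACaCCaBbbCCBa$  (last char: '$')
Last column: aCcBCaBCbaCABCCbBc$
Original string S is at sorted index 18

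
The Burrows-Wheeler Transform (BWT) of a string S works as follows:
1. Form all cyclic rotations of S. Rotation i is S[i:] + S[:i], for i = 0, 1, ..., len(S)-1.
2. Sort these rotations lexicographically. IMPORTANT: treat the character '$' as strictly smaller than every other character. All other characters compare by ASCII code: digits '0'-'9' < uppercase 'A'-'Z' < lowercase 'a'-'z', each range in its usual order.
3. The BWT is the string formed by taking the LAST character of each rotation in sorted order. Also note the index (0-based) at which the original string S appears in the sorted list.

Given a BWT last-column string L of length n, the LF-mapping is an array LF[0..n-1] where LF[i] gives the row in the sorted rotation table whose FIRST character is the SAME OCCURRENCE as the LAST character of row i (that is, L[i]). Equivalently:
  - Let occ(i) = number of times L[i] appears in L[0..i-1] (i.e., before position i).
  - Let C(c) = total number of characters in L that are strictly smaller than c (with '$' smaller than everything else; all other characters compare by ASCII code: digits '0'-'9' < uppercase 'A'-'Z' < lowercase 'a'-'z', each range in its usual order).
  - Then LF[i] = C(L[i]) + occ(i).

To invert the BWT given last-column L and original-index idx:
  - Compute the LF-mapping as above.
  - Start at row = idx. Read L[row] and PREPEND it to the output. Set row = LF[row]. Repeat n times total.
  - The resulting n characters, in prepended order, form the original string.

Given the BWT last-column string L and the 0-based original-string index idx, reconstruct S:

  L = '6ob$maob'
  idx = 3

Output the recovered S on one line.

Answer: bamboo6$

Derivation:
LF mapping: 1 6 3 0 5 2 7 4
Walk LF starting at row 3, prepending L[row]:
  step 1: row=3, L[3]='$', prepend. Next row=LF[3]=0
  step 2: row=0, L[0]='6', prepend. Next row=LF[0]=1
  step 3: row=1, L[1]='o', prepend. Next row=LF[1]=6
  step 4: row=6, L[6]='o', prepend. Next row=LF[6]=7
  step 5: row=7, L[7]='b', prepend. Next row=LF[7]=4
  step 6: row=4, L[4]='m', prepend. Next row=LF[4]=5
  step 7: row=5, L[5]='a', prepend. Next row=LF[5]=2
  step 8: row=2, L[2]='b', prepend. Next row=LF[2]=3
Reversed output: bamboo6$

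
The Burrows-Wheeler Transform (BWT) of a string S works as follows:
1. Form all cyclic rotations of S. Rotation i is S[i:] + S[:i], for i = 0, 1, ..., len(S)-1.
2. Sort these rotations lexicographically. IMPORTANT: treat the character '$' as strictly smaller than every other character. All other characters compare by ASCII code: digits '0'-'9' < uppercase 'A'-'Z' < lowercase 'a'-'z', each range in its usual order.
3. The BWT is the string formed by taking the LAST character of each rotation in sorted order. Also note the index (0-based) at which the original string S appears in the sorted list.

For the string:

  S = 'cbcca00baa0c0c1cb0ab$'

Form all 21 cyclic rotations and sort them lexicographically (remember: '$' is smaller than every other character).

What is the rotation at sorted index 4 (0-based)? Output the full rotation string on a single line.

All 21 rotations (rotation i = S[i:]+S[:i]):
  rot[0] = cbcca00baa0c0c1cb0ab$
  rot[1] = bcca00baa0c0c1cb0ab$c
  rot[2] = cca00baa0c0c1cb0ab$cb
  rot[3] = ca00baa0c0c1cb0ab$cbc
  rot[4] = a00baa0c0c1cb0ab$cbcc
  rot[5] = 00baa0c0c1cb0ab$cbcca
  rot[6] = 0baa0c0c1cb0ab$cbcca0
  rot[7] = baa0c0c1cb0ab$cbcca00
  rot[8] = aa0c0c1cb0ab$cbcca00b
  rot[9] = a0c0c1cb0ab$cbcca00ba
  rot[10] = 0c0c1cb0ab$cbcca00baa
  rot[11] = c0c1cb0ab$cbcca00baa0
  rot[12] = 0c1cb0ab$cbcca00baa0c
  rot[13] = c1cb0ab$cbcca00baa0c0
  rot[14] = 1cb0ab$cbcca00baa0c0c
  rot[15] = cb0ab$cbcca00baa0c0c1
  rot[16] = b0ab$cbcca00baa0c0c1c
  rot[17] = 0ab$cbcca00baa0c0c1cb
  rot[18] = ab$cbcca00baa0c0c1cb0
  rot[19] = b$cbcca00baa0c0c1cb0a
  rot[20] = $cbcca00baa0c0c1cb0ab
Sorted (with $ < everything):
  sorted[0] = $cbcca00baa0c0c1cb0ab
  sorted[1] = 00baa0c0c1cb0ab$cbcca
  sorted[2] = 0ab$cbcca00baa0c0c1cb
  sorted[3] = 0baa0c0c1cb0ab$cbcca0
  sorted[4] = 0c0c1cb0ab$cbcca00baa
  sorted[5] = 0c1cb0ab$cbcca00baa0c
  sorted[6] = 1cb0ab$cbcca00baa0c0c
  sorted[7] = a00baa0c0c1cb0ab$cbcc
  sorted[8] = a0c0c1cb0ab$cbcca00ba
  sorted[9] = aa0c0c1cb0ab$cbcca00b
  sorted[10] = ab$cbcca00baa0c0c1cb0
  sorted[11] = b$cbcca00baa0c0c1cb0a
  sorted[12] = b0ab$cbcca00baa0c0c1c
  sorted[13] = baa0c0c1cb0ab$cbcca00
  sorted[14] = bcca00baa0c0c1cb0ab$c
  sorted[15] = c0c1cb0ab$cbcca00baa0
  sorted[16] = c1cb0ab$cbcca00baa0c0
  sorted[17] = ca00baa0c0c1cb0ab$cbc
  sorted[18] = cb0ab$cbcca00baa0c0c1
  sorted[19] = cbcca00baa0c0c1cb0ab$
  sorted[20] = cca00baa0c0c1cb0ab$cb
sorted[4] = 0c0c1cb0ab$cbcca00baa

Answer: 0c0c1cb0ab$cbcca00baa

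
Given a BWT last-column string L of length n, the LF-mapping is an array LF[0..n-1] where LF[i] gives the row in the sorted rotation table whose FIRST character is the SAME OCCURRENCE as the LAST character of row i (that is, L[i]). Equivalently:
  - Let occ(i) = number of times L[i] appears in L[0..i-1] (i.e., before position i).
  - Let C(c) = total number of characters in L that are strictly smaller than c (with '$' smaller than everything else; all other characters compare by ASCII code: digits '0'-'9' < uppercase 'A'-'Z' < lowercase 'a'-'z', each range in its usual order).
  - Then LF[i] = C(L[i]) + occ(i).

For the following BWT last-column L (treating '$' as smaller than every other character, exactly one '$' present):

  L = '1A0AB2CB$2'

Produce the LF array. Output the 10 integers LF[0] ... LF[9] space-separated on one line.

Answer: 2 5 1 6 7 3 9 8 0 4

Derivation:
Char counts: '$':1, '0':1, '1':1, '2':2, 'A':2, 'B':2, 'C':1
C (first-col start): C('$')=0, C('0')=1, C('1')=2, C('2')=3, C('A')=5, C('B')=7, C('C')=9
L[0]='1': occ=0, LF[0]=C('1')+0=2+0=2
L[1]='A': occ=0, LF[1]=C('A')+0=5+0=5
L[2]='0': occ=0, LF[2]=C('0')+0=1+0=1
L[3]='A': occ=1, LF[3]=C('A')+1=5+1=6
L[4]='B': occ=0, LF[4]=C('B')+0=7+0=7
L[5]='2': occ=0, LF[5]=C('2')+0=3+0=3
L[6]='C': occ=0, LF[6]=C('C')+0=9+0=9
L[7]='B': occ=1, LF[7]=C('B')+1=7+1=8
L[8]='$': occ=0, LF[8]=C('$')+0=0+0=0
L[9]='2': occ=1, LF[9]=C('2')+1=3+1=4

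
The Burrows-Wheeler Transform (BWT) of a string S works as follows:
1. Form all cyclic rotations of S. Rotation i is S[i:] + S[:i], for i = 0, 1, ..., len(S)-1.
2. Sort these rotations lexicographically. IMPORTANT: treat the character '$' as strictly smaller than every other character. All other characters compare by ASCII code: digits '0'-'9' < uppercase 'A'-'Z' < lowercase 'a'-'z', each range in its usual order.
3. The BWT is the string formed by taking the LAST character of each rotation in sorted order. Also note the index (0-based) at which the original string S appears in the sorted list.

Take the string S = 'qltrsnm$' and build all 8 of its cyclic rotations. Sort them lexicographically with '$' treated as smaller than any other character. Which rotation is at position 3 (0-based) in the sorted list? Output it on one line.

All 8 rotations (rotation i = S[i:]+S[:i]):
  rot[0] = qltrsnm$
  rot[1] = ltrsnm$q
  rot[2] = trsnm$ql
  rot[3] = rsnm$qlt
  rot[4] = snm$qltr
  rot[5] = nm$qltrs
  rot[6] = m$qltrsn
  rot[7] = $qltrsnm
Sorted (with $ < everything):
  sorted[0] = $qltrsnm
  sorted[1] = ltrsnm$q
  sorted[2] = m$qltrsn
  sorted[3] = nm$qltrs
  sorted[4] = qltrsnm$
  sorted[5] = rsnm$qlt
  sorted[6] = snm$qltr
  sorted[7] = trsnm$ql
sorted[3] = nm$qltrs

Answer: nm$qltrs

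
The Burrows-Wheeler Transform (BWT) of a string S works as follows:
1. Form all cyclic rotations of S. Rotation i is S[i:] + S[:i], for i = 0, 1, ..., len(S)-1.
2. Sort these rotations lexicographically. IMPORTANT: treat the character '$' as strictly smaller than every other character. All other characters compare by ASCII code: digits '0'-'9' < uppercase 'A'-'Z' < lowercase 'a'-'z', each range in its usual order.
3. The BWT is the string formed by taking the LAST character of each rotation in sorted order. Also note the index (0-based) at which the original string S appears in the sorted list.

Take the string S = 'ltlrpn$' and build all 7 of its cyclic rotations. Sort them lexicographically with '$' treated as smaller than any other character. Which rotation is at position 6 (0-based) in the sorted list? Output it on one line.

All 7 rotations (rotation i = S[i:]+S[:i]):
  rot[0] = ltlrpn$
  rot[1] = tlrpn$l
  rot[2] = lrpn$lt
  rot[3] = rpn$ltl
  rot[4] = pn$ltlr
  rot[5] = n$ltlrp
  rot[6] = $ltlrpn
Sorted (with $ < everything):
  sorted[0] = $ltlrpn
  sorted[1] = lrpn$lt
  sorted[2] = ltlrpn$
  sorted[3] = n$ltlrp
  sorted[4] = pn$ltlr
  sorted[5] = rpn$ltl
  sorted[6] = tlrpn$l
sorted[6] = tlrpn$l

Answer: tlrpn$l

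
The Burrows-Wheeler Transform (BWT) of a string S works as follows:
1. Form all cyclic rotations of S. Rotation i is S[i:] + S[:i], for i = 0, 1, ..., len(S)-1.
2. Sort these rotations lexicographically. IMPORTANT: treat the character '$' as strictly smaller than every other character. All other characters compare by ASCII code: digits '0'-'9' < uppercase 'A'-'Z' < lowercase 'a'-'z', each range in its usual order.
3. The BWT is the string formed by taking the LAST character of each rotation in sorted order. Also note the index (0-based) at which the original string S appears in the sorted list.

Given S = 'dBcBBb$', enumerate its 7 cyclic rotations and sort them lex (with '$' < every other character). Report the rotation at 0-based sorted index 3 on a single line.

All 7 rotations (rotation i = S[i:]+S[:i]):
  rot[0] = dBcBBb$
  rot[1] = BcBBb$d
  rot[2] = cBBb$dB
  rot[3] = BBb$dBc
  rot[4] = Bb$dBcB
  rot[5] = b$dBcBB
  rot[6] = $dBcBBb
Sorted (with $ < everything):
  sorted[0] = $dBcBBb
  sorted[1] = BBb$dBc
  sorted[2] = Bb$dBcB
  sorted[3] = BcBBb$d
  sorted[4] = b$dBcBB
  sorted[5] = cBBb$dB
  sorted[6] = dBcBBb$
sorted[3] = BcBBb$d

Answer: BcBBb$d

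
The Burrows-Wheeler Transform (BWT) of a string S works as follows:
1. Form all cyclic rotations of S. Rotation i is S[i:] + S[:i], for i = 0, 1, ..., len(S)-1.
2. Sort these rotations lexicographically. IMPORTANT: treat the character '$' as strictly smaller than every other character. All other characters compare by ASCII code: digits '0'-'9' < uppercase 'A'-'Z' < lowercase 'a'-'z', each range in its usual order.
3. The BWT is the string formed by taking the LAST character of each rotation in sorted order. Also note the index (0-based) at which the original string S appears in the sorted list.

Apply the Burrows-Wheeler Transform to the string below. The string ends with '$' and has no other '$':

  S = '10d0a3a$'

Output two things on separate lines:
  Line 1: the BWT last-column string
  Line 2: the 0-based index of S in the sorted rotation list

Answer: ad1$a300
3

Derivation:
All 8 rotations (rotation i = S[i:]+S[:i]):
  rot[0] = 10d0a3a$
  rot[1] = 0d0a3a$1
  rot[2] = d0a3a$10
  rot[3] = 0a3a$10d
  rot[4] = a3a$10d0
  rot[5] = 3a$10d0a
  rot[6] = a$10d0a3
  rot[7] = $10d0a3a
Sorted (with $ < everything):
  sorted[0] = $10d0a3a  (last char: 'a')
  sorted[1] = 0a3a$10d  (last char: 'd')
  sorted[2] = 0d0a3a$1  (last char: '1')
  sorted[3] = 10d0a3a$  (last char: '$')
  sorted[4] = 3a$10d0a  (last char: 'a')
  sorted[5] = a$10d0a3  (last char: '3')
  sorted[6] = a3a$10d0  (last char: '0')
  sorted[7] = d0a3a$10  (last char: '0')
Last column: ad1$a300
Original string S is at sorted index 3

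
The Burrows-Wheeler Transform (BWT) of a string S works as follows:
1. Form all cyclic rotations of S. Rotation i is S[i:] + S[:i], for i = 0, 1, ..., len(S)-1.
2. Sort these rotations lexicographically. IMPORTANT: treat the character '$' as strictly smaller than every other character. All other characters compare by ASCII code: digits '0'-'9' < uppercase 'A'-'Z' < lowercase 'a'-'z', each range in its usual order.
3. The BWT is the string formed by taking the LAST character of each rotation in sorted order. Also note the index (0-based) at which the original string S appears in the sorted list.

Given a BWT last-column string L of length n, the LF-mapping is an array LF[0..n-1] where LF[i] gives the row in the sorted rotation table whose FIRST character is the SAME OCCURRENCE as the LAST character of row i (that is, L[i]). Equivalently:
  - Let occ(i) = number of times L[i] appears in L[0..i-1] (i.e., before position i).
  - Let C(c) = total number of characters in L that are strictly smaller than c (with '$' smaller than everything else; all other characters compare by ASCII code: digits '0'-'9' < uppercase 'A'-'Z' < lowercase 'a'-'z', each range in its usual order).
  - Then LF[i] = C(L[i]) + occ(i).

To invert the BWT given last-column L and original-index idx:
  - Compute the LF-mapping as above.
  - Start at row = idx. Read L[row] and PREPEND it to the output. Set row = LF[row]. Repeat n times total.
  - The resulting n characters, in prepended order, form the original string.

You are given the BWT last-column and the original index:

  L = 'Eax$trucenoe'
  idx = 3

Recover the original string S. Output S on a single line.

Answer: counterexaE$

Derivation:
LF mapping: 1 2 11 0 9 8 10 3 4 6 7 5
Walk LF starting at row 3, prepending L[row]:
  step 1: row=3, L[3]='$', prepend. Next row=LF[3]=0
  step 2: row=0, L[0]='E', prepend. Next row=LF[0]=1
  step 3: row=1, L[1]='a', prepend. Next row=LF[1]=2
  step 4: row=2, L[2]='x', prepend. Next row=LF[2]=11
  step 5: row=11, L[11]='e', prepend. Next row=LF[11]=5
  step 6: row=5, L[5]='r', prepend. Next row=LF[5]=8
  step 7: row=8, L[8]='e', prepend. Next row=LF[8]=4
  step 8: row=4, L[4]='t', prepend. Next row=LF[4]=9
  step 9: row=9, L[9]='n', prepend. Next row=LF[9]=6
  step 10: row=6, L[6]='u', prepend. Next row=LF[6]=10
  step 11: row=10, L[10]='o', prepend. Next row=LF[10]=7
  step 12: row=7, L[7]='c', prepend. Next row=LF[7]=3
Reversed output: counterexaE$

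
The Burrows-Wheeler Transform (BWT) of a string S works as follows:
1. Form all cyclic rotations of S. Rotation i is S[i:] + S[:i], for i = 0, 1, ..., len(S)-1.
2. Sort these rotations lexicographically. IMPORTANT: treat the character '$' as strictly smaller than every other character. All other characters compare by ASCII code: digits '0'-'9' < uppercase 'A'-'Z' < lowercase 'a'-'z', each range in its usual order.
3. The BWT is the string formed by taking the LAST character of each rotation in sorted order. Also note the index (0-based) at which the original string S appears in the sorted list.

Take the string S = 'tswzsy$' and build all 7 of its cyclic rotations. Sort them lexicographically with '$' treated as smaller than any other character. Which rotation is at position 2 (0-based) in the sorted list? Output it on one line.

Answer: sy$tswz

Derivation:
All 7 rotations (rotation i = S[i:]+S[:i]):
  rot[0] = tswzsy$
  rot[1] = swzsy$t
  rot[2] = wzsy$ts
  rot[3] = zsy$tsw
  rot[4] = sy$tswz
  rot[5] = y$tswzs
  rot[6] = $tswzsy
Sorted (with $ < everything):
  sorted[0] = $tswzsy
  sorted[1] = swzsy$t
  sorted[2] = sy$tswz
  sorted[3] = tswzsy$
  sorted[4] = wzsy$ts
  sorted[5] = y$tswzs
  sorted[6] = zsy$tsw
sorted[2] = sy$tswz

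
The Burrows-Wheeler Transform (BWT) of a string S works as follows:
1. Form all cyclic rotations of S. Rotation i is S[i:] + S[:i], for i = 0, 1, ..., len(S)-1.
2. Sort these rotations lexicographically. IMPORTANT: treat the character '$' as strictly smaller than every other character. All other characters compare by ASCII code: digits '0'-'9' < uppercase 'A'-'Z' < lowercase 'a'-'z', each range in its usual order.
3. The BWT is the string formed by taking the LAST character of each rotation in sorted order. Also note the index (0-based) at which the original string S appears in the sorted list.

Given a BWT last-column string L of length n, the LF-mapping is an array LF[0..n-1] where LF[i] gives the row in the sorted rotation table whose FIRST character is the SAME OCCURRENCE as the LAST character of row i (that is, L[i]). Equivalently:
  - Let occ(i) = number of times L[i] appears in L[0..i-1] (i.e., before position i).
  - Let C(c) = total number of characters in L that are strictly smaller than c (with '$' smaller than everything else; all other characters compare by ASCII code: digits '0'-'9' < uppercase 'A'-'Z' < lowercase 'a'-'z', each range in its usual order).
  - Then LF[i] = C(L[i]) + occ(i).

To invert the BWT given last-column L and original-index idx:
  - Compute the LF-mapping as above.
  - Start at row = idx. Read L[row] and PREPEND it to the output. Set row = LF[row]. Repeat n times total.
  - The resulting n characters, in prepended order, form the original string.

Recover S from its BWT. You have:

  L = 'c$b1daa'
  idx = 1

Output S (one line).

Answer: 1adbac$

Derivation:
LF mapping: 5 0 4 1 6 2 3
Walk LF starting at row 1, prepending L[row]:
  step 1: row=1, L[1]='$', prepend. Next row=LF[1]=0
  step 2: row=0, L[0]='c', prepend. Next row=LF[0]=5
  step 3: row=5, L[5]='a', prepend. Next row=LF[5]=2
  step 4: row=2, L[2]='b', prepend. Next row=LF[2]=4
  step 5: row=4, L[4]='d', prepend. Next row=LF[4]=6
  step 6: row=6, L[6]='a', prepend. Next row=LF[6]=3
  step 7: row=3, L[3]='1', prepend. Next row=LF[3]=1
Reversed output: 1adbac$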